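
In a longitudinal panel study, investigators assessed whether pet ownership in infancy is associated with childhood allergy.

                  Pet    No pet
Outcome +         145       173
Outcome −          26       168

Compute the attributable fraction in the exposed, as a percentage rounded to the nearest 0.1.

Reading the table with exposure as columns: a = 145 (Pet, case), b = 26 (Pet, non-case), c = 173 (No pet, case), d = 168.
Risk in exposed = 145/171 = 0.84795; risk in unexposed = 173/341 = 0.50733.
RR = 0.84795/0.50733 = 1.67140
AR% = (RR − 1)/RR × 100 = (1.67140 − 1)/1.67140 × 100 = 40.1699%

40.2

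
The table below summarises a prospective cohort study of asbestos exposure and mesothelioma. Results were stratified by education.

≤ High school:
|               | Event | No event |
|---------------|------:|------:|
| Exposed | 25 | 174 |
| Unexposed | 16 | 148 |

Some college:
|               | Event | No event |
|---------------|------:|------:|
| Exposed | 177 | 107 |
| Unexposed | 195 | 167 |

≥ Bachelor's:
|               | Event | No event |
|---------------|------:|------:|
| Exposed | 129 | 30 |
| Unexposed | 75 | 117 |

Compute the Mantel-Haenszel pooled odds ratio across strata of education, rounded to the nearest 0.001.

2.134

OR_MH = Σ(aᵢdᵢ/nᵢ) / Σ(bᵢcᵢ/nᵢ), where nᵢ is the stratum total.
Stratum 1 (≤ High school): n = 363; a·d/n = 25·148/363 = 10.1928; b·c/n = 174·16/363 = 7.6694
Stratum 2 (Some college): n = 646; a·d/n = 177·167/646 = 45.7570; b·c/n = 107·195/646 = 32.2988
Stratum 3 (≥ Bachelor's): n = 351; a·d/n = 129·117/351 = 43.0000; b·c/n = 30·75/351 = 6.4103
OR_MH = (10.1928 + 45.7570 + 43.0000) / (7.6694 + 32.2988 + 6.4103) = 98.9498 / 46.3784 = 2.13353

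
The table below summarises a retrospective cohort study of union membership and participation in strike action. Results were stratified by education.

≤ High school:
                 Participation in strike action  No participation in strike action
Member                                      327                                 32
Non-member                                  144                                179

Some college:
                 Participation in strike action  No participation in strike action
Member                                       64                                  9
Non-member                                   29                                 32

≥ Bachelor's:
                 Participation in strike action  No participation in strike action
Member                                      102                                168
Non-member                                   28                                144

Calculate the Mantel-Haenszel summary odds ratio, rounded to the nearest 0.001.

6.944

OR_MH = Σ(aᵢdᵢ/nᵢ) / Σ(bᵢcᵢ/nᵢ), where nᵢ is the stratum total.
Stratum 1 (≤ High school): n = 682; a·d/n = 327·179/682 = 85.8255; b·c/n = 32·144/682 = 6.7566
Stratum 2 (Some college): n = 134; a·d/n = 64·32/134 = 15.2836; b·c/n = 9·29/134 = 1.9478
Stratum 3 (≥ Bachelor's): n = 442; a·d/n = 102·144/442 = 33.2308; b·c/n = 168·28/442 = 10.6425
OR_MH = (85.8255 + 15.2836 + 33.2308) / (6.7566 + 1.9478 + 10.6425) = 134.3399 / 19.3469 = 6.94374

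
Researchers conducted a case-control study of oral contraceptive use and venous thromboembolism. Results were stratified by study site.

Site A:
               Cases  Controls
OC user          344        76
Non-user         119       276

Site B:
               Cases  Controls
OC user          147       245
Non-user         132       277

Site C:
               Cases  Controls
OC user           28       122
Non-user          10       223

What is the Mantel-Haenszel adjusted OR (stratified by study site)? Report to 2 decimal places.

3.36

OR_MH = Σ(aᵢdᵢ/nᵢ) / Σ(bᵢcᵢ/nᵢ), where nᵢ is the stratum total.
Stratum 1 (Site A): n = 815; a·d/n = 344·276/815 = 116.4957; b·c/n = 76·119/815 = 11.0969
Stratum 2 (Site B): n = 801; a·d/n = 147·277/801 = 50.8352; b·c/n = 245·132/801 = 40.3745
Stratum 3 (Site C): n = 383; a·d/n = 28·223/383 = 16.3029; b·c/n = 122·10/383 = 3.1854
OR_MH = (116.4957 + 50.8352 + 16.3029) / (11.0969 + 40.3745 + 3.1854) = 183.6338 / 54.6568 = 3.35976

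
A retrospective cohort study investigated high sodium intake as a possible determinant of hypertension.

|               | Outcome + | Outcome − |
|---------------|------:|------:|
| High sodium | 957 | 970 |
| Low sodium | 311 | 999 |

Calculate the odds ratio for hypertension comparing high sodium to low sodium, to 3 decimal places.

3.169

Cells: a = 957, b = 970, c = 311, d = 999.
OR = (a·d)/(b·c) = (957 × 999) / (970 × 311) = 956043 / 301670 = 3.16917
The odds of hypertension are about 3.17 times as high in the high sodium group.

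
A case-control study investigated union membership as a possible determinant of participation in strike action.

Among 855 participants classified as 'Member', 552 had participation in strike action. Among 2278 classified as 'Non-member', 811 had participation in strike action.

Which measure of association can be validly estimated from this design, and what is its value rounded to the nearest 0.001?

3.295

From the description: a = 552, b = 303, c = 811, d = 1467.
This is a case-control study: participants were sampled on outcome status, so risks in the source population cannot be estimated directly — relative risk is not valid here. The odds ratio is the appropriate measure.
OR = (a·d)/(b·c) = (552 × 1467) / (303 × 811) = 809784 / 245733 = 3.29538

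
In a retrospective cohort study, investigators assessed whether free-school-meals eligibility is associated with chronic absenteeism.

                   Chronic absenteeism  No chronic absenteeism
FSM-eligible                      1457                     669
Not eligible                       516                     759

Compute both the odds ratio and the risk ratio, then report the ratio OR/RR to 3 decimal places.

1.892

Cells: a = 1457, b = 669, c = 516, d = 759.
OR = (1457·759)/(669·516) = 1105863/345204 = 3.20351
Risk in exposed = 1457/2126 = 0.68532; risk in unexposed = 516/1275 = 0.40471; RR = 1.69339
OR/RR = 3.20351 / 1.69339 = 1.89177
The outcome is not rare, so the OR lies further from 1 than the RR.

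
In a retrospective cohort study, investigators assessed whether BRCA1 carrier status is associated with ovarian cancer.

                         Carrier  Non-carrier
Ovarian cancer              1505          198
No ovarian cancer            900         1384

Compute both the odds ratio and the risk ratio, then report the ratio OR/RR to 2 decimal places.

Reading the table with exposure as columns: a = 1505 (Carrier, case), b = 900 (Carrier, non-case), c = 198 (Non-carrier, case), d = 1384.
OR = (1505·1384)/(900·198) = 2082920/178200 = 11.68866
Risk in exposed = 1505/2405 = 0.62578; risk in unexposed = 198/1582 = 0.12516; RR = 4.99992
OR/RR = 11.68866 / 4.99992 = 2.33777
The outcome is not rare, so the OR lies further from 1 than the RR.

2.34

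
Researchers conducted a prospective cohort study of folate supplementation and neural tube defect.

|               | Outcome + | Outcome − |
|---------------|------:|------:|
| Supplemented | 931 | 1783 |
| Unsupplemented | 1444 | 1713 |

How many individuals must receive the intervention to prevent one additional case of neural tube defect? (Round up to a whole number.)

9

Risk in treated group = 931/2714 = 0.34304; risk in control = 1444/3157 = 0.45740.
Absolute risk reduction = 0.45740 − 0.34304 = 0.11436
NNT = 1 / ARR = 1 / 0.11436 = 8.744 → round up → 9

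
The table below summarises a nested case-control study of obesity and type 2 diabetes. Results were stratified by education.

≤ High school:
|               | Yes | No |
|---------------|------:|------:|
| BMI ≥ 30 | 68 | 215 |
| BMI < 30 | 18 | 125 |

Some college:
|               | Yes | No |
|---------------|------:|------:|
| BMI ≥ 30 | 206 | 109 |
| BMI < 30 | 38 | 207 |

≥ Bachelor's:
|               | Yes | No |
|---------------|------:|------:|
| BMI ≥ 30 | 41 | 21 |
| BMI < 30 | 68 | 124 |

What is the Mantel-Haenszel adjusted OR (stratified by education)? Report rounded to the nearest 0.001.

5.253

OR_MH = Σ(aᵢdᵢ/nᵢ) / Σ(bᵢcᵢ/nᵢ), where nᵢ is the stratum total.
Stratum 1 (≤ High school): n = 426; a·d/n = 68·125/426 = 19.9531; b·c/n = 215·18/426 = 9.0845
Stratum 2 (Some college): n = 560; a·d/n = 206·207/560 = 76.1464; b·c/n = 109·38/560 = 7.3964
Stratum 3 (≥ Bachelor's): n = 254; a·d/n = 41·124/254 = 20.0157; b·c/n = 21·68/254 = 5.6220
OR_MH = (19.9531 + 76.1464 + 20.0157) / (9.0845 + 7.3964 + 5.6220) = 116.1152 / 22.1030 = 5.25337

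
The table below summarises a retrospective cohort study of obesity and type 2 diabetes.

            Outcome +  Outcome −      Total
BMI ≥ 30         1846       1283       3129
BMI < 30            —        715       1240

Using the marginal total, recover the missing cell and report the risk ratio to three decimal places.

1.393

The missing cell is in the unexposed row: 1240 − 715 = 525.
So a = 1846, b = 1283, c = 525, d = 715.
RR = [a/(a+b)] / [c/(c+d)] = (1846/3129) / (525/1240) = 0.58996/0.42339 = 1.39344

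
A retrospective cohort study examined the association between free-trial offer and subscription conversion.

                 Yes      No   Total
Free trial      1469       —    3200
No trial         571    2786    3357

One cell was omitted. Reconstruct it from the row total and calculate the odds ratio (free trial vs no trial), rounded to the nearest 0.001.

The missing cell is in the exposed row: 3200 − 1469 = 1731.
So a = 1469, b = 1731, c = 571, d = 2786.
OR = (a·d)/(b·c) = (1469 × 2786) / (1731 × 571) = 4092634 / 988401 = 4.14066

4.141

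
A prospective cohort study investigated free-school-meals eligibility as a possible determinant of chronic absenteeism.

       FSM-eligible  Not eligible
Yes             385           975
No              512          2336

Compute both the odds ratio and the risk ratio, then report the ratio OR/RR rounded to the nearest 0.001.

1.236

Reading the table with exposure as columns: a = 385 (FSM-eligible, case), b = 512 (FSM-eligible, non-case), c = 975 (Not eligible, case), d = 2336.
OR = (385·2336)/(512·975) = 899360/499200 = 1.80160
Risk in exposed = 385/897 = 0.42921; risk in unexposed = 975/3311 = 0.29447; RR = 1.45755
OR/RR = 1.80160 / 1.45755 = 1.23605
The outcome is not rare, so the OR lies further from 1 than the RR.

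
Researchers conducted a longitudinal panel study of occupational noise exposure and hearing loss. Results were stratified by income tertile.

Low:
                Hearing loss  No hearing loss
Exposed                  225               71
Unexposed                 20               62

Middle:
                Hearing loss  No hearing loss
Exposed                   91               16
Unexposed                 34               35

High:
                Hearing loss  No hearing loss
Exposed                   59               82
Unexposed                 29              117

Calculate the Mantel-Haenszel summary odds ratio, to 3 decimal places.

5.224

OR_MH = Σ(aᵢdᵢ/nᵢ) / Σ(bᵢcᵢ/nᵢ), where nᵢ is the stratum total.
Stratum 1 (Low): n = 378; a·d/n = 225·62/378 = 36.9048; b·c/n = 71·20/378 = 3.7566
Stratum 2 (Middle): n = 176; a·d/n = 91·35/176 = 18.0966; b·c/n = 16·34/176 = 3.0909
Stratum 3 (High): n = 287; a·d/n = 59·117/287 = 24.0523; b·c/n = 82·29/287 = 8.2857
OR_MH = (36.9048 + 18.0966 + 24.0523) / (3.7566 + 3.0909 + 8.2857) = 79.0536 / 15.1332 = 5.22384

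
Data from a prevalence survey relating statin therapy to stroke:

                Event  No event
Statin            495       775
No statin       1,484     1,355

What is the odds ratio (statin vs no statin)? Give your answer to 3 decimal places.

0.583

Cells: a = 495, b = 775, c = 1484, d = 1355.
OR = (a·d)/(b·c) = (495 × 1355) / (775 × 1484) = 670725 / 1150100 = 0.58319
Exposure is associated with lower odds of stroke (OR = 0.58 < 1).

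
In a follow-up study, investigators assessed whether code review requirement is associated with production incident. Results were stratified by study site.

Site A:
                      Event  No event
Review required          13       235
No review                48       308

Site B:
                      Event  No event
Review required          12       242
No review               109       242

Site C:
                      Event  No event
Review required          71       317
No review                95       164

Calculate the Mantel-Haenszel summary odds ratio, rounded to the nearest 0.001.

0.270

OR_MH = Σ(aᵢdᵢ/nᵢ) / Σ(bᵢcᵢ/nᵢ), where nᵢ is the stratum total.
Stratum 1 (Site A): n = 604; a·d/n = 13·308/604 = 6.6291; b·c/n = 235·48/604 = 18.6755
Stratum 2 (Site B): n = 605; a·d/n = 12·242/605 = 4.8000; b·c/n = 242·109/605 = 43.6000
Stratum 3 (Site C): n = 647; a·d/n = 71·164/647 = 17.9969; b·c/n = 317·95/647 = 46.5456
OR_MH = (6.6291 + 4.8000 + 17.9969) / (18.6755 + 43.6000 + 46.5456) = 29.4260 / 108.8211 = 0.27041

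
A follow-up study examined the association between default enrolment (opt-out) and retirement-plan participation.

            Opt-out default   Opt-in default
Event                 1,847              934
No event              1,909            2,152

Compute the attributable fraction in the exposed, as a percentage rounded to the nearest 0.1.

38.5

Reading the table with exposure as columns: a = 1847 (Opt-out default, case), b = 1909 (Opt-out default, non-case), c = 934 (Opt-in default, case), d = 2152.
Risk in exposed = 1847/3756 = 0.49175; risk in unexposed = 934/3086 = 0.30266.
RR = 0.49175/0.30266 = 1.62476
AR% = (RR − 1)/RR × 100 = (1.62476 − 1)/1.62476 × 100 = 38.4526%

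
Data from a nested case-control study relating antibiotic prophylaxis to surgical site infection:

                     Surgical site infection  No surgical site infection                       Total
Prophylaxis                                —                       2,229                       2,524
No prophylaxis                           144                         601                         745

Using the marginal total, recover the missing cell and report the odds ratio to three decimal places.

The missing cell is in the exposed row: 2524 − 2229 = 295.
So a = 295, b = 2229, c = 144, d = 601.
OR = (a·d)/(b·c) = (295 × 601) / (2229 × 144) = 177295 / 320976 = 0.55236

0.552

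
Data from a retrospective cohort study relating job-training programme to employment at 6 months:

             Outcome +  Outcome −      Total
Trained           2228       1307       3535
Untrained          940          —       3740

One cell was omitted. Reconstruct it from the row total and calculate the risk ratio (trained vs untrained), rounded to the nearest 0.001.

The missing cell is in the unexposed row: 3740 − 940 = 2800.
So a = 2228, b = 1307, c = 940, d = 2800.
RR = [a/(a+b)] / [c/(c+d)] = (2228/3535) / (940/3740) = 0.63027/0.25134 = 2.50766

2.508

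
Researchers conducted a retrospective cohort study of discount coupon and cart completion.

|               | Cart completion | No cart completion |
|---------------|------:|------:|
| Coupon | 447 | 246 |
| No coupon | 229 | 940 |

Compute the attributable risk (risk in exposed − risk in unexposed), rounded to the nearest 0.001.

0.449

Cells: a = 447, b = 246, c = 229, d = 940.
Risk in exposed = 447/693 = 0.645022; risk in unexposed = 229/1169 = 0.195894.
Risk difference = 0.645022 − 0.195894 = 0.449128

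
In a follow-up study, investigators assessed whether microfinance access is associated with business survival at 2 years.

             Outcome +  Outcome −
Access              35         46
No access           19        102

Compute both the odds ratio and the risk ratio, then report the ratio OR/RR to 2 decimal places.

1.48

Cells: a = 35, b = 46, c = 19, d = 102.
OR = (35·102)/(46·19) = 3570/874 = 4.08467
Risk in exposed = 35/81 = 0.43210; risk in unexposed = 19/121 = 0.15702; RR = 2.75179
OR/RR = 4.08467 / 2.75179 = 1.48437
The outcome is not rare, so the OR lies further from 1 than the RR.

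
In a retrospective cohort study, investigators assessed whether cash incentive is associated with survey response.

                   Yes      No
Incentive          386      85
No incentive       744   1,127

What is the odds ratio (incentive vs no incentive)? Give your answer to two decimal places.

6.88

Cells: a = 386, b = 85, c = 744, d = 1127.
OR = (a·d)/(b·c) = (386 × 1127) / (85 × 744) = 435022 / 63240 = 6.87891
The odds of survey response are about 6.88 times as high in the incentive group.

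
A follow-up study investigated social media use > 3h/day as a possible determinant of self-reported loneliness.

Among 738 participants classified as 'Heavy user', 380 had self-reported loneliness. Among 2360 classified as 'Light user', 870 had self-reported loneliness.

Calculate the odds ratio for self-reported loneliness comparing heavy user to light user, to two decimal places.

From the description: a = 380, b = 358, c = 870, d = 1490.
OR = (a·d)/(b·c) = (380 × 1490) / (358 × 870) = 566200 / 311460 = 1.81789
The odds of self-reported loneliness are about 1.82 times as high in the heavy user group.

1.82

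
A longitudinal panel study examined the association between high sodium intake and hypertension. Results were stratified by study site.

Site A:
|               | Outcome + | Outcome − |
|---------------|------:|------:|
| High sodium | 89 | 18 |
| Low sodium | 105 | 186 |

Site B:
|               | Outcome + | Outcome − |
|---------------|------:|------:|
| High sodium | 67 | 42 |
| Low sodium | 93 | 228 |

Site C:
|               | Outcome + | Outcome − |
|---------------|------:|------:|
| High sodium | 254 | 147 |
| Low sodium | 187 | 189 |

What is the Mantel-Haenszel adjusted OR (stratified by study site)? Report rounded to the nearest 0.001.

2.823

OR_MH = Σ(aᵢdᵢ/nᵢ) / Σ(bᵢcᵢ/nᵢ), where nᵢ is the stratum total.
Stratum 1 (Site A): n = 398; a·d/n = 89·186/398 = 41.5930; b·c/n = 18·105/398 = 4.7487
Stratum 2 (Site B): n = 430; a·d/n = 67·228/430 = 35.5256; b·c/n = 42·93/430 = 9.0837
Stratum 3 (Site C): n = 777; a·d/n = 254·189/777 = 61.7838; b·c/n = 147·187/777 = 35.3784
OR_MH = (41.5930 + 35.5256 + 61.7838) / (4.7487 + 9.0837 + 35.3784) = 138.9023 / 49.2108 = 2.82260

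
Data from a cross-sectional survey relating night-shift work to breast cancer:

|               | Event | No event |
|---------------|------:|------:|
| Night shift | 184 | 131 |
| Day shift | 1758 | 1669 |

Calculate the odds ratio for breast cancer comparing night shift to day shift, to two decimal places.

1.33

Cells: a = 184, b = 131, c = 1758, d = 1669.
OR = (a·d)/(b·c) = (184 × 1669) / (131 × 1758) = 307096 / 230298 = 1.33347
The odds of breast cancer are about 1.33 times as high in the night shift group.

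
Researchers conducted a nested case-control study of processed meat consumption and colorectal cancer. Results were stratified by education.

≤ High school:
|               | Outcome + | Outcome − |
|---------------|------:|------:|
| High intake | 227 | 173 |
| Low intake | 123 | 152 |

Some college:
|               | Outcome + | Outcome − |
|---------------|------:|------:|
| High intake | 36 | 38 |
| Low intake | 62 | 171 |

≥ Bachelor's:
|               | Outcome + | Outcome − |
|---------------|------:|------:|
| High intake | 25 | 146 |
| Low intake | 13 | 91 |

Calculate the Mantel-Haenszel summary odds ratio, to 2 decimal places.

1.72

OR_MH = Σ(aᵢdᵢ/nᵢ) / Σ(bᵢcᵢ/nᵢ), where nᵢ is the stratum total.
Stratum 1 (≤ High school): n = 675; a·d/n = 227·152/675 = 51.1170; b·c/n = 173·123/675 = 31.5244
Stratum 2 (Some college): n = 307; a·d/n = 36·171/307 = 20.0521; b·c/n = 38·62/307 = 7.6743
Stratum 3 (≥ Bachelor's): n = 275; a·d/n = 25·91/275 = 8.2727; b·c/n = 146·13/275 = 6.9018
OR_MH = (51.1170 + 20.0521 + 8.2727) / (31.5244 + 7.6743 + 6.9018) = 79.4419 / 46.1005 = 1.72323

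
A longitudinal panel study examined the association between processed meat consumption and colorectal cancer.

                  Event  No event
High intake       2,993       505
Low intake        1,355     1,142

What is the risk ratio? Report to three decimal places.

1.577

Cells: a = 2993, b = 505, c = 1355, d = 1142.
Risk in exposed = 2993/3498 = 0.85563; risk in unexposed = 1355/2497 = 0.54265.
RR = 0.85563 / 0.54265 = 1.57676
The risk among the exposed is 1.58 times that among the unexposed.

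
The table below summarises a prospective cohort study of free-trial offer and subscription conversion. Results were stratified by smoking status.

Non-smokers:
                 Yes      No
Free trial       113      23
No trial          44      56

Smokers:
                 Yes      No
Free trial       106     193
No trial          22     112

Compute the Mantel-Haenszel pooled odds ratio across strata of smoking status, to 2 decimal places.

3.85

OR_MH = Σ(aᵢdᵢ/nᵢ) / Σ(bᵢcᵢ/nᵢ), where nᵢ is the stratum total.
Stratum 1 (Non-smokers): n = 236; a·d/n = 113·56/236 = 26.8136; b·c/n = 23·44/236 = 4.2881
Stratum 2 (Smokers): n = 433; a·d/n = 106·112/433 = 27.4180; b·c/n = 193·22/433 = 9.8060
OR_MH = (26.8136 + 27.4180) / (4.2881 + 9.8060) = 54.2316 / 14.0941 = 3.84781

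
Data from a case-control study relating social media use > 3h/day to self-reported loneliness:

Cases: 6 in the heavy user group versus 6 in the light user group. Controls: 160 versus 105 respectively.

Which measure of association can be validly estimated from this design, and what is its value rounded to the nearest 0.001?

From the description: a = 6, b = 160, c = 6, d = 105.
This is a case-control study: participants were sampled on outcome status, so risks in the source population cannot be estimated directly — relative risk is not valid here. The odds ratio is the appropriate measure.
OR = (a·d)/(b·c) = (6 × 105) / (160 × 6) = 630 / 960 = 0.65625

0.656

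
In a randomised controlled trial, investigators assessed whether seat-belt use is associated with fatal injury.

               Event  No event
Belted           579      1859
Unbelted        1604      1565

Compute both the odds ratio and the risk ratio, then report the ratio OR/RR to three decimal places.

Cells: a = 579, b = 1859, c = 1604, d = 1565.
OR = (579·1565)/(1859·1604) = 906135/2981836 = 0.30388
Risk in exposed = 579/2438 = 0.23749; risk in unexposed = 1604/3169 = 0.50615; RR = 0.46921
OR/RR = 0.30388 / 0.46921 = 0.64766
The outcome is not rare, so the OR lies further from 1 than the RR.

0.648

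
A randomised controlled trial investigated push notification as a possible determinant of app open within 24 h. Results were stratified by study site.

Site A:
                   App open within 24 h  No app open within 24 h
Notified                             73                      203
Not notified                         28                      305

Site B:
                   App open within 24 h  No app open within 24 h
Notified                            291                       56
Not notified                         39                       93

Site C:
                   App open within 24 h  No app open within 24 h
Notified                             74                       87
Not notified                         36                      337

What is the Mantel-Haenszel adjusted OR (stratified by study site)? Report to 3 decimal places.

OR_MH = Σ(aᵢdᵢ/nᵢ) / Σ(bᵢcᵢ/nᵢ), where nᵢ is the stratum total.
Stratum 1 (Site A): n = 609; a·d/n = 73·305/609 = 36.5599; b·c/n = 203·28/609 = 9.3333
Stratum 2 (Site B): n = 479; a·d/n = 291·93/479 = 56.4990; b·c/n = 56·39/479 = 4.5595
Stratum 3 (Site C): n = 534; a·d/n = 74·337/534 = 46.7004; b·c/n = 87·36/534 = 5.8652
OR_MH = (36.5599 + 56.4990 + 46.7004) / (9.3333 + 4.5595 + 5.8652) = 139.7593 / 19.7580 = 7.07355

7.074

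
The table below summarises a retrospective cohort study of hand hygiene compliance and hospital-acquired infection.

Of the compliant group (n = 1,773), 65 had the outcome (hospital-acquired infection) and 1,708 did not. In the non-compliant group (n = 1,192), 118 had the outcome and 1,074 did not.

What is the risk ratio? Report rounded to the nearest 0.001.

0.370

From the description: a = 65, b = 1708, c = 118, d = 1074.
Risk in exposed = 65/1773 = 0.03666; risk in unexposed = 118/1192 = 0.09899.
RR = 0.03666 / 0.09899 = 0.37034
The risk is 63% lower among the exposed than among the unexposed.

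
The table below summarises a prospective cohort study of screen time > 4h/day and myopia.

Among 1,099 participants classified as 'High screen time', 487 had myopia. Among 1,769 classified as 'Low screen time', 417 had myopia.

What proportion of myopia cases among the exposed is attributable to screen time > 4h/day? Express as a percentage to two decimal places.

From the description: a = 487, b = 612, c = 417, d = 1352.
Risk in exposed = 487/1099 = 0.44313; risk in unexposed = 417/1769 = 0.23573.
RR = 0.44313/0.23573 = 1.87985
AR% = (RR − 1)/RR × 100 = (1.87985 − 1)/1.87985 × 100 = 46.8042%

46.80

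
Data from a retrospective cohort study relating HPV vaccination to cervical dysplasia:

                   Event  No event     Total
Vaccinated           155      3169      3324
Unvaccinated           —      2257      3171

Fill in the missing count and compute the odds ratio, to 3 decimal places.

The missing cell is in the unexposed row: 3171 − 2257 = 914.
So a = 155, b = 3169, c = 914, d = 2257.
OR = (a·d)/(b·c) = (155 × 2257) / (3169 × 914) = 349835 / 2896466 = 0.12078

0.121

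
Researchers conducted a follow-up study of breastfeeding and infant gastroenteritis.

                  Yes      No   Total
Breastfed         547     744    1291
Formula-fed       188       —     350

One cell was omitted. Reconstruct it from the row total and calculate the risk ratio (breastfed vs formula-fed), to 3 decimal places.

0.789

The missing cell is in the unexposed row: 350 − 188 = 162.
So a = 547, b = 744, c = 188, d = 162.
RR = [a/(a+b)] / [c/(c+d)] = (547/1291) / (188/350) = 0.42370/0.53714 = 0.78881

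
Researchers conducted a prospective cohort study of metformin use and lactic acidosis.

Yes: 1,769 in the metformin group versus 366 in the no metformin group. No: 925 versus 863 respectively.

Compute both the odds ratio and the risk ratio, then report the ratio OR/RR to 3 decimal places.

2.045

From the description: a = 1769, b = 925, c = 366, d = 863.
OR = (1769·863)/(925·366) = 1526647/338550 = 4.50937
Risk in exposed = 1769/2694 = 0.65664; risk in unexposed = 366/1229 = 0.29780; RR = 2.20496
OR/RR = 4.50937 / 2.20496 = 2.04510
The outcome is not rare, so the OR lies further from 1 than the RR.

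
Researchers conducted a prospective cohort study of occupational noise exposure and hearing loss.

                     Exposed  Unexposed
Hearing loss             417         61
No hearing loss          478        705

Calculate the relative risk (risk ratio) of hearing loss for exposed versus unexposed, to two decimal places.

5.85

Reading the table with exposure as columns: a = 417 (Exposed, case), b = 478 (Exposed, non-case), c = 61 (Unexposed, case), d = 705.
Risk in exposed = 417/895 = 0.46592; risk in unexposed = 61/766 = 0.07963.
RR = 0.46592 / 0.07963 = 5.85076
The risk among the exposed is 5.85 times that among the unexposed.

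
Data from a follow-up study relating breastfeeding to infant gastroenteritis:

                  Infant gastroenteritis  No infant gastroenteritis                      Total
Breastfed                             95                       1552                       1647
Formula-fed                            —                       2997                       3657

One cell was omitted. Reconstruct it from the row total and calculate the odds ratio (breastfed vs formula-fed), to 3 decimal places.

The missing cell is in the unexposed row: 3657 − 2997 = 660.
So a = 95, b = 1552, c = 660, d = 2997.
OR = (a·d)/(b·c) = (95 × 2997) / (1552 × 660) = 284715 / 1024320 = 0.27796

0.278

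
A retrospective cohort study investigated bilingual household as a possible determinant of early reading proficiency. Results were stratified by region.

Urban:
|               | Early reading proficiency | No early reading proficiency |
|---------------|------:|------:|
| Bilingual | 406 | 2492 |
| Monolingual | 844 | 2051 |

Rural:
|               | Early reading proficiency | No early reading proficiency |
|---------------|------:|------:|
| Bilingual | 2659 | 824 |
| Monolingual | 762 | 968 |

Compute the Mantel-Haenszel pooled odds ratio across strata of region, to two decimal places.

1.32

OR_MH = Σ(aᵢdᵢ/nᵢ) / Σ(bᵢcᵢ/nᵢ), where nᵢ is the stratum total.
Stratum 1 (Urban): n = 5793; a·d/n = 406·2051/5793 = 143.7435; b·c/n = 2492·844/5793 = 363.0672
Stratum 2 (Rural): n = 5213; a·d/n = 2659·968/5213 = 493.7487; b·c/n = 824·762/5213 = 120.4466
OR_MH = (143.7435 + 493.7487) / (363.0672 + 120.4466) = 637.4922 / 483.5137 = 1.31846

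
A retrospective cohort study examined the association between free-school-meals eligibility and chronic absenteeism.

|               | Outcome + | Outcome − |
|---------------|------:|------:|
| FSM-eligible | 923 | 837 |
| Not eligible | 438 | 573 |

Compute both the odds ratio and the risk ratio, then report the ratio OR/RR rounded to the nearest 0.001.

Cells: a = 923, b = 837, c = 438, d = 573.
OR = (923·573)/(837·438) = 528879/366606 = 1.44264
Risk in exposed = 923/1760 = 0.52443; risk in unexposed = 438/1011 = 0.43323; RR = 1.21050
OR/RR = 1.44264 / 1.21050 = 1.19177
The outcome is not rare, so the OR lies further from 1 than the RR.

1.192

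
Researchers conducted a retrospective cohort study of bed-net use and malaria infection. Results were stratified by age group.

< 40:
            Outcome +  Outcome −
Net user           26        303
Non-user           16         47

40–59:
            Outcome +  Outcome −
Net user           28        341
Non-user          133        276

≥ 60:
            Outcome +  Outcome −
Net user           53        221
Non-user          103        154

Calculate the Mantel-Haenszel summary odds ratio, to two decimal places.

0.25

OR_MH = Σ(aᵢdᵢ/nᵢ) / Σ(bᵢcᵢ/nᵢ), where nᵢ is the stratum total.
Stratum 1 (< 40): n = 392; a·d/n = 26·47/392 = 3.1173; b·c/n = 303·16/392 = 12.3673
Stratum 2 (40–59): n = 778; a·d/n = 28·276/778 = 9.9332; b·c/n = 341·133/778 = 58.2943
Stratum 3 (≥ 60): n = 531; a·d/n = 53·154/531 = 15.3710; b·c/n = 221·103/531 = 42.8682
OR_MH = (3.1173 + 9.9332 + 15.3710) / (12.3673 + 58.2943 + 42.8682) = 28.4215 / 113.5299 = 0.25034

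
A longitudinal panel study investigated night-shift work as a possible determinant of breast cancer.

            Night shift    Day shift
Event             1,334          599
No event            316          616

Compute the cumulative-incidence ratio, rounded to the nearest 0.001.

Reading the table with exposure as columns: a = 1334 (Night shift, case), b = 316 (Night shift, non-case), c = 599 (Day shift, case), d = 616.
Risk in exposed = 1334/1650 = 0.80848; risk in unexposed = 599/1215 = 0.49300.
RR = 0.80848 / 0.49300 = 1.63992
The risk among the exposed is 1.64 times that among the unexposed.

1.640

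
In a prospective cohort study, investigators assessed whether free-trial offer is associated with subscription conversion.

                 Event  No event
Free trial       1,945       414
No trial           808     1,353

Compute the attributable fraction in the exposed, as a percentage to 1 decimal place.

54.7

Cells: a = 1945, b = 414, c = 808, d = 1353.
Risk in exposed = 1945/2359 = 0.82450; risk in unexposed = 808/2161 = 0.37390.
RR = 0.82450/0.37390 = 2.20513
AR% = (RR − 1)/RR × 100 = (2.20513 − 1)/2.20513 × 100 = 54.6513%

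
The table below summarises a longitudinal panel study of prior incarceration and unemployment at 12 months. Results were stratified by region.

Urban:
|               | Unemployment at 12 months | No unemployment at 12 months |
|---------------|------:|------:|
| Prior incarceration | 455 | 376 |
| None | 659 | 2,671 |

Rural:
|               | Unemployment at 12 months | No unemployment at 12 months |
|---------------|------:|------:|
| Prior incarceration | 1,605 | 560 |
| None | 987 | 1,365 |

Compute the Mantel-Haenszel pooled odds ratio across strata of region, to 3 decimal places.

4.272

OR_MH = Σ(aᵢdᵢ/nᵢ) / Σ(bᵢcᵢ/nᵢ), where nᵢ is the stratum total.
Stratum 1 (Urban): n = 4161; a·d/n = 455·2671/4161 = 292.0704; b·c/n = 376·659/4161 = 59.5491
Stratum 2 (Rural): n = 4517; a·d/n = 1605·1365/4517 = 485.0177; b·c/n = 560·987/4517 = 122.3644
OR_MH = (292.0704 + 485.0177) / (59.5491 + 122.3644) = 777.0881 / 181.9135 = 4.27174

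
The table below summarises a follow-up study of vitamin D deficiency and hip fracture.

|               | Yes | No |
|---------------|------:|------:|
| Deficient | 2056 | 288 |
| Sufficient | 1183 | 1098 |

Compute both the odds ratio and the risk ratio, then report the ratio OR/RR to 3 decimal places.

Cells: a = 2056, b = 288, c = 1183, d = 1098.
OR = (2056·1098)/(288·1183) = 2257488/340704 = 6.62595
Risk in exposed = 2056/2344 = 0.87713; risk in unexposed = 1183/2281 = 0.51863; RR = 1.69124
OR/RR = 6.62595 / 1.69124 = 3.91780
The outcome is not rare, so the OR lies further from 1 than the RR.

3.918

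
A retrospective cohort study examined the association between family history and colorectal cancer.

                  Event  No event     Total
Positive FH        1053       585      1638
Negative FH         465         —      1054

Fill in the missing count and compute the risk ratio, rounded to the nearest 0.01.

The missing cell is in the unexposed row: 1054 − 465 = 589.
So a = 1053, b = 585, c = 465, d = 589.
RR = [a/(a+b)] / [c/(c+d)] = (1053/1638) / (465/1054) = 0.64286/0.44118 = 1.45714

1.46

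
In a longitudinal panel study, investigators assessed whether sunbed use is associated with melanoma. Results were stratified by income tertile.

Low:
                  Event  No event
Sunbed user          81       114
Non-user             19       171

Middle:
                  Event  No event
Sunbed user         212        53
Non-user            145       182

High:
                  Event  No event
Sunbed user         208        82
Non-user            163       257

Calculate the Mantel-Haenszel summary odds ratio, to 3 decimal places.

4.714

OR_MH = Σ(aᵢdᵢ/nᵢ) / Σ(bᵢcᵢ/nᵢ), where nᵢ is the stratum total.
Stratum 1 (Low): n = 385; a·d/n = 81·171/385 = 35.9766; b·c/n = 114·19/385 = 5.6260
Stratum 2 (Middle): n = 592; a·d/n = 212·182/592 = 65.1757; b·c/n = 53·145/592 = 12.9814
Stratum 3 (High): n = 710; a·d/n = 208·257/710 = 75.2901; b·c/n = 82·163/710 = 18.8254
OR_MH = (35.9766 + 65.1757 + 75.2901) / (5.6260 + 12.9814 + 18.8254) = 176.4424 / 37.4327 = 4.71359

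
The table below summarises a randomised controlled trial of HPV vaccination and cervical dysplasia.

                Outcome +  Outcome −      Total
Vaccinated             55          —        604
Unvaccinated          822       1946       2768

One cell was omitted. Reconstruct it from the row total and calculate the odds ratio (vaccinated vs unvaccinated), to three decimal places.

The missing cell is in the exposed row: 604 − 55 = 549.
So a = 55, b = 549, c = 822, d = 1946.
OR = (a·d)/(b·c) = (55 × 1946) / (549 × 822) = 107030 / 451278 = 0.23717

0.237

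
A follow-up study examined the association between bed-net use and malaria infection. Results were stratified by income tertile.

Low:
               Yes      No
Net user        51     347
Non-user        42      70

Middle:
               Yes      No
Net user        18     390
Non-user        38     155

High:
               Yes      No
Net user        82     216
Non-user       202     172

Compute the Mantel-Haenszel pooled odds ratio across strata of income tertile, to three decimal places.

0.276

OR_MH = Σ(aᵢdᵢ/nᵢ) / Σ(bᵢcᵢ/nᵢ), where nᵢ is the stratum total.
Stratum 1 (Low): n = 510; a·d/n = 51·70/510 = 7.0000; b·c/n = 347·42/510 = 28.5765
Stratum 2 (Middle): n = 601; a·d/n = 18·155/601 = 4.6423; b·c/n = 390·38/601 = 24.6589
Stratum 3 (High): n = 672; a·d/n = 82·172/672 = 20.9881; b·c/n = 216·202/672 = 64.9286
OR_MH = (7.0000 + 4.6423 + 20.9881) / (28.5765 + 24.6589 + 64.9286) = 32.6304 / 118.1639 = 0.27614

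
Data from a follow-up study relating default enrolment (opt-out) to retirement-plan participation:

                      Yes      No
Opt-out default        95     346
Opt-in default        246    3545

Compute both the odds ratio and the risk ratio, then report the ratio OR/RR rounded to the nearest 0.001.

Cells: a = 95, b = 346, c = 246, d = 3545.
OR = (95·3545)/(346·246) = 336775/85116 = 3.95666
Risk in exposed = 95/441 = 0.21542; risk in unexposed = 246/3791 = 0.06489; RR = 3.31974
OR/RR = 3.95666 / 3.31974 = 1.19186
The outcome is not rare, so the OR lies further from 1 than the RR.

1.192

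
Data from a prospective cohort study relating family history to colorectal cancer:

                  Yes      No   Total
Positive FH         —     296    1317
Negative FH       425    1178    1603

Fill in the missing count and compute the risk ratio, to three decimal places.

The missing cell is in the exposed row: 1317 − 296 = 1021.
So a = 1021, b = 296, c = 425, d = 1178.
RR = [a/(a+b)] / [c/(c+d)] = (1021/1317) / (425/1603) = 0.77525/0.26513 = 2.92405

2.924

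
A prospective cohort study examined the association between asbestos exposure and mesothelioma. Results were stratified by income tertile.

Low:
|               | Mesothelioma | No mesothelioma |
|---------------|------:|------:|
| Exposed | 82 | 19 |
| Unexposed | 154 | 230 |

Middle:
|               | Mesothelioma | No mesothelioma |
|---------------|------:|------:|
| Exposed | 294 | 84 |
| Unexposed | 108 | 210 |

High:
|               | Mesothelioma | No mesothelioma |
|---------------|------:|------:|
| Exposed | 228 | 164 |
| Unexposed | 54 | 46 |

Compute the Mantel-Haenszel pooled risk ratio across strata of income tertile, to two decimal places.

RR_MH = Σ(aᵢ·n₀ᵢ/nᵢ) / Σ(cᵢ·n₁ᵢ/nᵢ), with n₁ᵢ = aᵢ+bᵢ (exposed), n₀ᵢ = cᵢ+dᵢ (unexposed), nᵢ = n₁ᵢ+n₀ᵢ.
Stratum 1 (Low): n₁ = 101, n₀ = 384, n = 485; a·n₀/n = 82·384/485 = 64.9237; c·n₁/n = 154·101/485 = 32.0701
Stratum 2 (Middle): n₁ = 378, n₀ = 318, n = 696; a·n₀/n = 294·318/696 = 134.3276; c·n₁/n = 108·378/696 = 58.6552
Stratum 3 (High): n₁ = 392, n₀ = 100, n = 492; a·n₀/n = 228·100/492 = 46.3415; c·n₁/n = 54·392/492 = 43.0244
RR_MH = (64.9237 + 134.3276 + 46.3415) / (32.0701 + 58.6552 + 43.0244) = 245.5928 / 133.7497 = 1.83621

1.84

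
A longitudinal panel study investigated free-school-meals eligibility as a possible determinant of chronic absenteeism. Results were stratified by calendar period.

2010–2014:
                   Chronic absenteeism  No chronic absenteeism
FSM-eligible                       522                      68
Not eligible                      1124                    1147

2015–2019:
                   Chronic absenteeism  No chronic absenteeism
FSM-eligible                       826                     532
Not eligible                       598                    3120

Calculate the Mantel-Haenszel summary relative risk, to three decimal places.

2.602

RR_MH = Σ(aᵢ·n₀ᵢ/nᵢ) / Σ(cᵢ·n₁ᵢ/nᵢ), with n₁ᵢ = aᵢ+bᵢ (exposed), n₀ᵢ = cᵢ+dᵢ (unexposed), nᵢ = n₁ᵢ+n₀ᵢ.
Stratum 1 (2010–2014): n₁ = 590, n₀ = 2271, n = 2861; a·n₀/n = 522·2271/2861 = 414.3523; c·n₁/n = 1124·590/2861 = 231.7931
Stratum 2 (2015–2019): n₁ = 1358, n₀ = 3718, n = 5076; a·n₀/n = 826·3718/5076 = 605.0173; c·n₁/n = 598·1358/5076 = 159.9850
RR_MH = (414.3523 + 605.0173) / (231.7931 + 159.9850) = 1019.3697 / 391.7781 = 2.60191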